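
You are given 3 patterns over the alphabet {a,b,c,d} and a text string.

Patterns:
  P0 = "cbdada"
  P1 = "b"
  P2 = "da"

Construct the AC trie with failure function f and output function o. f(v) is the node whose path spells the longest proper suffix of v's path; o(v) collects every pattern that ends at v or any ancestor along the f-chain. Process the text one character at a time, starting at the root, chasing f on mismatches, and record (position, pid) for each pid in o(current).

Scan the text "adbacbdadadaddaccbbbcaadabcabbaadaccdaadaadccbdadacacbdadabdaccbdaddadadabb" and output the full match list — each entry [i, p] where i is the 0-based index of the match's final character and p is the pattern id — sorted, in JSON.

Construct AC machine:
Trie nodes:
  n0 'ε': b→7 c→1 d→8
  n1 'c': b→2
  n2 'cb': d→3
  n3 'cbd': a→4
  n4 'cbda': d→5
  n5 'cbdad': a→6
  n6 'cbdada': ·  [P0 ends]
  n7 'b': ·  [P1 ends]
  n8 'd': a→9
  n9 'da': ·  [P2 ends]

Failure links (BFS by depth):
  n1('c'): parent n0 fail=0; on 'c' 0 → fail=0;  out ∅∪∅=∅
  n7('b'): parent n0 fail=0; on 'b' 0 → fail=0;  out {1}∪∅={1}
  n8('d'): parent n0 fail=0; on 'd' 0 → fail=0;  out ∅∪∅=∅
  n2('cb'): parent n1 fail=0; on 'b' 0 → fail=7;  out ∅∪{1}={1}
  n9('da'): parent n8 fail=0; on 'a' 0 → fail=0;  out {2}∪∅={2}
  n3('cbd'): parent n2 fail=7; on 'd' 7→0 → fail=8;  out ∅∪∅=∅
  n4('cbda'): parent n3 fail=8; on 'a' 8 → fail=9;  out ∅∪{2}={2}
  n5('cbdad'): parent n4 fail=9; on 'd' 9→0 → fail=8;  out ∅∪∅=∅
  n6('cbdada'): parent n5 fail=8; on 'a' 8 → fail=9;  out {0}∪{2}={0,2}

Run:
pos 0 'a': at 0
pos 1 'd': at 8
pos 2 'b': at 7 (fail-walked)  ** P1@[2:2]
pos 3 'a': at 0 (fail-walked)
pos 4 'c': at 1
pos 5 'b': at 2  ** P1@[5:5]
pos 6 'd': at 3
pos 7 'a': at 4  ** P2@[6:7]
pos 8 'd': at 5
pos 9 'a': at 6  ** P0@[4:9],P2@[8:9]
pos 10 'd': at 8 (fail-walked)
pos 11 'a': at 9  ** P2@[10:11]
pos 12 'd': at 8 (fail-walked)
pos 13 'd': at 8 (fail-walked)
pos 14 'a': at 9  ** P2@[13:14]
pos 15 'c': at 1 (fail-walked)
pos 16 'c': at 1 (fail-walked)
pos 17 'b': at 2  ** P1@[17:17]
pos 18 'b': at 7 (fail-walked)  ** P1@[18:18]
pos 19 'b': at 7 (fail-walked)  ** P1@[19:19]
pos 20 'c': at 1 (fail-walked)
pos 21 'a': at 0 (fail-walked)
pos 22 'a': at 0
pos 23 'd': at 8
pos 24 'a': at 9  ** P2@[23:24]
pos 25 'b': at 7 (fail-walked)  ** P1@[25:25]
pos 26 'c': at 1 (fail-walked)
pos 27 'a': at 0 (fail-walked)
pos 28 'b': at 7  ** P1@[28:28]
pos 29 'b': at 7 (fail-walked)  ** P1@[29:29]
pos 30 'a': at 0 (fail-walked)
pos 31 'a': at 0
pos 32 'd': at 8
pos 33 'a': at 9  ** P2@[32:33]
pos 34 'c': at 1 (fail-walked)
pos 35 'c': at 1 (fail-walked)
pos 36 'd': at 8 (fail-walked)
pos 37 'a': at 9  ** P2@[36:37]
pos 38 'a': at 0 (fail-walked)
pos 39 'd': at 8
pos 40 'a': at 9  ** P2@[39:40]
pos 41 'a': at 0 (fail-walked)
pos 42 'd': at 8
pos 43 'c': at 1 (fail-walked)
pos 44 'c': at 1 (fail-walked)
pos 45 'b': at 2  ** P1@[45:45]
pos 46 'd': at 3
pos 47 'a': at 4  ** P2@[46:47]
pos 48 'd': at 5
pos 49 'a': at 6  ** P0@[44:49],P2@[48:49]
pos 50 'c': at 1 (fail-walked)
pos 51 'a': at 0 (fail-walked)
pos 52 'c': at 1
pos 53 'b': at 2  ** P1@[53:53]
pos 54 'd': at 3
pos 55 'a': at 4  ** P2@[54:55]
pos 56 'd': at 5
pos 57 'a': at 6  ** P0@[52:57],P2@[56:57]
pos 58 'b': at 7 (fail-walked)  ** P1@[58:58]
pos 59 'd': at 8 (fail-walked)
pos 60 'a': at 9  ** P2@[59:60]
pos 61 'c': at 1 (fail-walked)
pos 62 'c': at 1 (fail-walked)
pos 63 'b': at 2  ** P1@[63:63]
pos 64 'd': at 3
pos 65 'a': at 4  ** P2@[64:65]
pos 66 'd': at 5
pos 67 'd': at 8 (fail-walked)
pos 68 'a': at 9  ** P2@[67:68]
pos 69 'd': at 8 (fail-walked)
pos 70 'a': at 9  ** P2@[69:70]
pos 71 'd': at 8 (fail-walked)
pos 72 'a': at 9  ** P2@[71:72]
pos 73 'b': at 7 (fail-walked)  ** P1@[73:73]
pos 74 'b': at 7 (fail-walked)  ** P1@[74:74]

All matches (sorted): [[2,1],[5,1],[7,2],[9,0],[9,2],[11,2],[14,2],[17,1],[18,1],[19,1],[24,2],[25,1],[28,1],[29,1],[33,2],[37,2],[40,2],[45,1],[47,2],[49,0],[49,2],[53,1],[55,2],[57,0],[57,2],[58,1],[60,2],[63,1],[65,2],[68,2],[70,2],[72,2],[73,1],[74,1]]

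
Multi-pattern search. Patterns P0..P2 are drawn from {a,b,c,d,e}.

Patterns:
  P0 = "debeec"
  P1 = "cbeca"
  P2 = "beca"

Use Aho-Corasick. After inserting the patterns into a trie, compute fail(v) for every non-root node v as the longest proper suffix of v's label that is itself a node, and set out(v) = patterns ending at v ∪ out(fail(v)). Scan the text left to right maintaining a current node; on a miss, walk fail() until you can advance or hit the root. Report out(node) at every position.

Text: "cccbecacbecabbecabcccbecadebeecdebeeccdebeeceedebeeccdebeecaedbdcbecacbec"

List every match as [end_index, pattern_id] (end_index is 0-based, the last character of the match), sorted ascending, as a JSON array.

Build:
Trie (insert patterns):
  0='ε' goto b→12 c→7 d→1
  1='d' goto e→2
  2='de' goto b→3
  3='deb' goto e→4
  4='debe' goto e→5
  5='debee' goto c→6
  6='debeec' goto ·  ←P0
  7='c' goto b→8
  8='cb' goto e→9
  9='cbe' goto c→10
  10='cbec' goto a→11
  11='cbeca' goto ·  ←P1
  12='b' goto e→13
  13='be' goto c→14
  14='bec' goto a→15
  15='beca' goto ·  ←P2

BFS fail/out derivation:
  fail(1) 'd': from fail(0)=0 chase 'd': 0 ⇒ 0;  out=∅∪out(0)=∅
  fail(7) 'c': from fail(0)=0 chase 'c': 0 ⇒ 0;  out=∅∪out(0)=∅
  fail(12) 'b': from fail(0)=0 chase 'b': 0 ⇒ 0;  out=∅∪out(0)=∅
  fail(2) 'de': from fail(1)=0 chase 'e': 0 ⇒ 0;  out=∅∪out(0)=∅
  fail(8) 'cb': from fail(7)=0 chase 'b': 0 ⇒ 12;  out=∅∪out(12)=∅
  fail(13) 'be': from fail(12)=0 chase 'e': 0 ⇒ 0;  out=∅∪out(0)=∅
  fail(3) 'deb': from fail(2)=0 chase 'b': 0 ⇒ 12;  out=∅∪out(12)=∅
  fail(9) 'cbe': from fail(8)=12 chase 'e': 12 ⇒ 13;  out=∅∪out(13)=∅
  fail(14) 'bec': from fail(13)=0 chase 'c': 0 ⇒ 7;  out=∅∪out(7)=∅
  fail(4) 'debe': from fail(3)=12 chase 'e': 12 ⇒ 13;  out=∅∪out(13)=∅
  fail(10) 'cbec': from fail(9)=13 chase 'c': 13 ⇒ 14;  out=∅∪out(14)=∅
  fail(15) 'beca': from fail(14)=7 chase 'a': 7→0 ⇒ 0;  out={2}∪out(0)={2}
  fail(5) 'debee': from fail(4)=13 chase 'e': 13→0 ⇒ 0;  out=∅∪out(0)=∅
  fail(11) 'cbeca': from fail(10)=14 chase 'a': 14 ⇒ 15;  out={1}∪out(15)={1,2}
  fail(6) 'debeec': from fail(5)=0 chase 'c': 0 ⇒ 7;  out={0}∪out(7)={0}

Run:
[0] read 'c'  n0⇒n7
[1] read 'c'  n7⇒n7 (fail-walked)
[2] read 'c'  n7⇒n7 (fail-walked)
[3] read 'b'  n7⇒n8
[4] read 'e'  n8⇒n9
[5] read 'c'  n9⇒n10
[6] read 'a'  n10⇒n11  ** P1@[2:6],P2@[3:6]
[7] read 'c'  n11⇒n7 (fail-walked)
[8] read 'b'  n7⇒n8
[9] read 'e'  n8⇒n9
[10] read 'c'  n9⇒n10
[11] read 'a'  n10⇒n11  ** P1@[7:11],P2@[8:11]
[12] read 'b'  n11⇒n12 (fail-walked)
[13] read 'b'  n12⇒n12 (fail-walked)
[14] read 'e'  n12⇒n13
[15] read 'c'  n13⇒n14
[16] read 'a'  n14⇒n15  ** P2@[13:16]
[17] read 'b'  n15⇒n12 (fail-walked)
[18] read 'c'  n12⇒n7 (fail-walked)
[19] read 'c'  n7⇒n7 (fail-walked)
[20] read 'c'  n7⇒n7 (fail-walked)
[21] read 'b'  n7⇒n8
[22] read 'e'  n8⇒n9
[23] read 'c'  n9⇒n10
[24] read 'a'  n10⇒n11  ** P1@[20:24],P2@[21:24]
[25] read 'd'  n11⇒n1 (fail-walked)
[26] read 'e'  n1⇒n2
[27] read 'b'  n2⇒n3
[28] read 'e'  n3⇒n4
[29] read 'e'  n4⇒n5
[30] read 'c'  n5⇒n6  ** P0@[25:30]
[31] read 'd'  n6⇒n1 (fail-walked)
[32] read 'e'  n1⇒n2
[33] read 'b'  n2⇒n3
[34] read 'e'  n3⇒n4
[35] read 'e'  n4⇒n5
[36] read 'c'  n5⇒n6  ** P0@[31:36]
[37] read 'c'  n6⇒n7 (fail-walked)
[38] read 'd'  n7⇒n1 (fail-walked)
[39] read 'e'  n1⇒n2
[40] read 'b'  n2⇒n3
[41] read 'e'  n3⇒n4
[42] read 'e'  n4⇒n5
[43] read 'c'  n5⇒n6  ** P0@[38:43]
[44] read 'e'  n6⇒n0 (fail-walked)
[45] read 'e'  n0⇒n0
[46] read 'd'  n0⇒n1
[47] read 'e'  n1⇒n2
[48] read 'b'  n2⇒n3
[49] read 'e'  n3⇒n4
[50] read 'e'  n4⇒n5
[51] read 'c'  n5⇒n6  ** P0@[46:51]
[52] read 'c'  n6⇒n7 (fail-walked)
[53] read 'd'  n7⇒n1 (fail-walked)
[54] read 'e'  n1⇒n2
[55] read 'b'  n2⇒n3
[56] read 'e'  n3⇒n4
[57] read 'e'  n4⇒n5
[58] read 'c'  n5⇒n6  ** P0@[53:58]
[59] read 'a'  n6⇒n0 (fail-walked)
[60] read 'e'  n0⇒n0
[61] read 'd'  n0⇒n1
[62] read 'b'  n1⇒n12 (fail-walked)
[63] read 'd'  n12⇒n1 (fail-walked)
[64] read 'c'  n1⇒n7 (fail-walked)
[65] read 'b'  n7⇒n8
[66] read 'e'  n8⇒n9
[67] read 'c'  n9⇒n10
[68] read 'a'  n10⇒n11  ** P1@[64:68],P2@[65:68]
[69] read 'c'  n11⇒n7 (fail-walked)
[70] read 'b'  n7⇒n8
[71] read 'e'  n8⇒n9
[72] read 'c'  n9⇒n10

Result: [[6,1],[6,2],[11,1],[11,2],[16,2],[24,1],[24,2],[30,0],[36,0],[43,0],[51,0],[58,0],[68,1],[68,2]]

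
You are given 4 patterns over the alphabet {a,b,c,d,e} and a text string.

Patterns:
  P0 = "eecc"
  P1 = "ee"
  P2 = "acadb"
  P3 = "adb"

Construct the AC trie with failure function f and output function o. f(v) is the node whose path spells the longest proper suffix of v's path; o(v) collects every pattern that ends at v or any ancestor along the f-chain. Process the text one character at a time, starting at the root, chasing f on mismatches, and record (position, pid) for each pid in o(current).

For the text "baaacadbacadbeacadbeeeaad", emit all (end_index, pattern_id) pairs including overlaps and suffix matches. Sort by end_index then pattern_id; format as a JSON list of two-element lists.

Build automaton:
Trie (insert patterns):
  n0 'ε': a→5 e→1
  n1 'e': e→2
  n2 'ee': c→3  [P1 ends]
  n3 'eec': c→4
  n4 'eecc': ·  [P0 ends]
  n5 'a': c→6 d→10
  n6 'ac': a→7
  n7 'aca': d→8
  n8 'acad': b→9
  n9 'acadb': ·  [P2 ends]
  n10 'ad': b→11
  n11 'adb': ·  [P3 ends]

Failure links (BFS by depth):
  n1('e'): parent n0 fail=0; on 'e' 0 → fail=0;  out ∅∪∅=∅
  n5('a'): parent n0 fail=0; on 'a' 0 → fail=0;  out ∅∪∅=∅
  n2('ee'): parent n1 fail=0; on 'e' 0 → fail=1;  out {1}∪∅={1}
  n6('ac'): parent n5 fail=0; on 'c' 0 → fail=0;  out ∅∪∅=∅
  n10('ad'): parent n5 fail=0; on 'd' 0 → fail=0;  out ∅∪∅=∅
  n3('eec'): parent n2 fail=1; on 'c' 1→0 → fail=0;  out ∅∪∅=∅
  n7('aca'): parent n6 fail=0; on 'a' 0 → fail=5;  out ∅∪∅=∅
  n11('adb'): parent n10 fail=0; on 'b' 0 → fail=0;  out {3}∪∅={3}
  n4('eecc'): parent n3 fail=0; on 'c' 0 → fail=0;  out {0}∪∅={0}
  n8('acad'): parent n7 fail=5; on 'd' 5 → fail=10;  out ∅∪∅=∅
  n9('acadb'): parent n8 fail=10; on 'b' 10 → fail=11;  out {2}∪{3}={2,3}

Text stream:
i=0 'b': node 0→0
i=1 'a': node 0→5
i=2 'a': node 5→5 ·f
i=3 'a': node 5→5 ·f
i=4 'c': node 5→6
i=5 'a': node 6→7
i=6 'd': node 7→8
i=7 'b': node 8→9  → match P2@[3:7],P3@[5:7]
i=8 'a': node 9→5 ·f
i=9 'c': node 5→6
i=10 'a': node 6→7
i=11 'd': node 7→8
i=12 'b': node 8→9  → match P2@[8:12],P3@[10:12]
i=13 'e': node 9→1 ·f
i=14 'a': node 1→5 ·f
i=15 'c': node 5→6
i=16 'a': node 6→7
i=17 'd': node 7→8
i=18 'b': node 8→9  → match P2@[14:18],P3@[16:18]
i=19 'e': node 9→1 ·f
i=20 'e': node 1→2  → match P1@[19:20]
i=21 'e': node 2→2 ·f  → match P1@[20:21]
i=22 'a': node 2→5 ·f
i=23 'a': node 5→5 ·f
i=24 'd': node 5→10

Matches: [[7,2],[7,3],[12,2],[12,3],[18,2],[18,3],[20,1],[21,1]]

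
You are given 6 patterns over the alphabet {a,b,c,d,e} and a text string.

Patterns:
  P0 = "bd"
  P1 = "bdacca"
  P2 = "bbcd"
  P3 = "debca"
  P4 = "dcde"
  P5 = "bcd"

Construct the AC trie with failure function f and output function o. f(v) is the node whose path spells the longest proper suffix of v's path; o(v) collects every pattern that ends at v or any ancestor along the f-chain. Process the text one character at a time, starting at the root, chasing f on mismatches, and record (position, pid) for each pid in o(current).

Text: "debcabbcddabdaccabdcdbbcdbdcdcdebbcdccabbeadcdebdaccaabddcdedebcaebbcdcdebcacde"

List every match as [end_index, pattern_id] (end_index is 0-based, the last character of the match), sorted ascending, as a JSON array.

Construct AC machine:
Trie nodes:
  n0 'ε': b→1 d→10
  n1 'b': b→7 c→18 d→2
  n2 'bd': a→3  [P0 ends]
  n3 'bda': c→4
  n4 'bdac': c→5
  n5 'bdacc': a→6
  n6 'bdacca': ·  [P1 ends]
  n7 'bb': c→8
  n8 'bbc': d→9
  n9 'bbcd': ·  [P2 ends]
  n10 'd': c→15 e→11
  n11 'de': b→12
  n12 'deb': c→13
  n13 'debc': a→14
  n14 'debca': ·  [P3 ends]
  n15 'dc': d→16
  n16 'dcd': e→17
  n17 'dcde': ·  [P4 ends]
  n18 'bc': d→19
  n19 'bcd': ·  [P5 ends]

BFS fail/out derivation:
  fail(1) 'b': from fail(0)=0 chase 'b': 0 ⇒ 0;  out=∅∪out(0)=∅
  fail(10) 'd': from fail(0)=0 chase 'd': 0 ⇒ 0;  out=∅∪out(0)=∅
  fail(2) 'bd': from fail(1)=0 chase 'd': 0 ⇒ 10;  out={0}∪out(10)={0}
  fail(7) 'bb': from fail(1)=0 chase 'b': 0 ⇒ 1;  out=∅∪out(1)=∅
  fail(11) 'de': from fail(10)=0 chase 'e': 0 ⇒ 0;  out=∅∪out(0)=∅
  fail(15) 'dc': from fail(10)=0 chase 'c': 0 ⇒ 0;  out=∅∪out(0)=∅
  fail(18) 'bc': from fail(1)=0 chase 'c': 0 ⇒ 0;  out=∅∪out(0)=∅
  fail(3) 'bda': from fail(2)=10 chase 'a': 10→0 ⇒ 0;  out=∅∪out(0)=∅
  fail(8) 'bbc': from fail(7)=1 chase 'c': 1 ⇒ 18;  out=∅∪out(18)=∅
  fail(12) 'deb': from fail(11)=0 chase 'b': 0 ⇒ 1;  out=∅∪out(1)=∅
  fail(16) 'dcd': from fail(15)=0 chase 'd': 0 ⇒ 10;  out=∅∪out(10)=∅
  fail(19) 'bcd': from fail(18)=0 chase 'd': 0 ⇒ 10;  out={5}∪out(10)={5}
  fail(4) 'bdac': from fail(3)=0 chase 'c': 0 ⇒ 0;  out=∅∪out(0)=∅
  fail(9) 'bbcd': from fail(8)=18 chase 'd': 18 ⇒ 19;  out={2}∪out(19)={2,5}
  fail(13) 'debc': from fail(12)=1 chase 'c': 1 ⇒ 18;  out=∅∪out(18)=∅
  fail(17) 'dcde': from fail(16)=10 chase 'e': 10 ⇒ 11;  out={4}∪out(11)={4}
  fail(5) 'bdacc': from fail(4)=0 chase 'c': 0 ⇒ 0;  out=∅∪out(0)=∅
  fail(14) 'debca': from fail(13)=18 chase 'a': 18→0 ⇒ 0;  out={3}∪out(0)={3}
  fail(6) 'bdacca': from fail(5)=0 chase 'a': 0 ⇒ 0;  out={1}∪out(0)={1}

Text stream:
[0] read 'd'  n0⇒n10
[1] read 'e'  n10⇒n11
[2] read 'b'  n11⇒n12
[3] read 'c'  n12⇒n13
[4] read 'a'  n13⇒n14  → match P3@[0:4]
[5] read 'b'  n14⇒n1 ·f
[6] read 'b'  n1⇒n7
[7] read 'c'  n7⇒n8
[8] read 'd'  n8⇒n9  → match P2@[5:8],P5@[6:8]
[9] read 'd'  n9⇒n10 ·f
[10] read 'a'  n10⇒n0 ·f
[11] read 'b'  n0⇒n1
[12] read 'd'  n1⇒n2  → match P0@[11:12]
[13] read 'a'  n2⇒n3
[14] read 'c'  n3⇒n4
[15] read 'c'  n4⇒n5
[16] read 'a'  n5⇒n6  → match P1@[11:16]
[17] read 'b'  n6⇒n1 ·f
[18] read 'd'  n1⇒n2  → match P0@[17:18]
[19] read 'c'  n2⇒n15 ·f
[20] read 'd'  n15⇒n16
[21] read 'b'  n16⇒n1 ·f
[22] read 'b'  n1⇒n7
[23] read 'c'  n7⇒n8
[24] read 'd'  n8⇒n9  → match P2@[21:24],P5@[22:24]
[25] read 'b'  n9⇒n1 ·f
[26] read 'd'  n1⇒n2  → match P0@[25:26]
[27] read 'c'  n2⇒n15 ·f
[28] read 'd'  n15⇒n16
[29] read 'c'  n16⇒n15 ·f
[30] read 'd'  n15⇒n16
[31] read 'e'  n16⇒n17  → match P4@[28:31]
[32] read 'b'  n17⇒n12 ·f
[33] read 'b'  n12⇒n7 ·f
[34] read 'c'  n7⇒n8
[35] read 'd'  n8⇒n9  → match P2@[32:35],P5@[33:35]
[36] read 'c'  n9⇒n15 ·f
[37] read 'c'  n15⇒n0 ·f
[38] read 'a'  n0⇒n0
[39] read 'b'  n0⇒n1
[40] read 'b'  n1⇒n7
[41] read 'e'  n7⇒n0 ·f
[42] read 'a'  n0⇒n0
[43] read 'd'  n0⇒n10
[44] read 'c'  n10⇒n15
[45] read 'd'  n15⇒n16
[46] read 'e'  n16⇒n17  → match P4@[43:46]
[47] read 'b'  n17⇒n12 ·f
[48] read 'd'  n12⇒n2 ·f  → match P0@[47:48]
[49] read 'a'  n2⇒n3
[50] read 'c'  n3⇒n4
[51] read 'c'  n4⇒n5
[52] read 'a'  n5⇒n6  → match P1@[47:52]
[53] read 'a'  n6⇒n0 ·f
[54] read 'b'  n0⇒n1
[55] read 'd'  n1⇒n2  → match P0@[54:55]
[56] read 'd'  n2⇒n10 ·f
[57] read 'c'  n10⇒n15
[58] read 'd'  n15⇒n16
[59] read 'e'  n16⇒n17  → match P4@[56:59]
[60] read 'd'  n17⇒n10 ·f
[61] read 'e'  n10⇒n11
[62] read 'b'  n11⇒n12
[63] read 'c'  n12⇒n13
[64] read 'a'  n13⇒n14  → match P3@[60:64]
[65] read 'e'  n14⇒n0 ·f
[66] read 'b'  n0⇒n1
[67] read 'b'  n1⇒n7
[68] read 'c'  n7⇒n8
[69] read 'd'  n8⇒n9  → match P2@[66:69],P5@[67:69]
[70] read 'c'  n9⇒n15 ·f
[71] read 'd'  n15⇒n16
[72] read 'e'  n16⇒n17  → match P4@[69:72]
[73] read 'b'  n17⇒n12 ·f
[74] read 'c'  n12⇒n13
[75] read 'a'  n13⇒n14  → match P3@[71:75]
[76] read 'c'  n14⇒n0 ·f
[77] read 'd'  n0⇒n10
[78] read 'e'  n10⇒n11

Result: [[4,3],[8,2],[8,5],[12,0],[16,1],[18,0],[24,2],[24,5],[26,0],[31,4],[35,2],[35,5],[46,4],[48,0],[52,1],[55,0],[59,4],[64,3],[69,2],[69,5],[72,4],[75,3]]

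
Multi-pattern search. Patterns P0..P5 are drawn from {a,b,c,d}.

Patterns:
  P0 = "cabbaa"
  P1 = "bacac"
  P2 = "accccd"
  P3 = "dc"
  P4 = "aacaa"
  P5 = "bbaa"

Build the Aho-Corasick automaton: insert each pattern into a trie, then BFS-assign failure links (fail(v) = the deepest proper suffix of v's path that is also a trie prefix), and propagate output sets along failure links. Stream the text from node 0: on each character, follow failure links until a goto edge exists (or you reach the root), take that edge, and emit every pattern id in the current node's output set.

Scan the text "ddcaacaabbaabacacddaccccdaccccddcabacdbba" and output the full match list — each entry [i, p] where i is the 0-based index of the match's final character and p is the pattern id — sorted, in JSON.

Build:
Trie nodes:
  n0 'ε': a→12 b→7 c→1 d→18
  n1 'c': a→2
  n2 'ca': b→3
  n3 'cab': b→4
  n4 'cabb': a→5
  n5 'cabba': a→6
  n6 'cabbaa': ·  ←P0
  n7 'b': a→8 b→24
  n8 'ba': c→9
  n9 'bac': a→10
  n10 'baca': c→11
  n11 'bacac': ·  ←P1
  n12 'a': a→20 c→13
  n13 'ac': c→14
  n14 'acc': c→15
  n15 'accc': c→16
  n16 'acccc': d→17
  n17 'accccd': ·  ←P2
  n18 'd': c→19
  n19 'dc': ·  ←P3
  n20 'aa': c→21
  n21 'aac': a→22
  n22 'aaca': a→23
  n23 'aacaa': ·  ←P4
  n24 'bb': a→25
  n25 'bba': a→26
  n26 'bbaa': ·  ←P5

BFS fail/out derivation:
  n1('c'): parent n0 fail=0; on 'c' 0 → fail=0;  out ∅∪∅=∅
  n7('b'): parent n0 fail=0; on 'b' 0 → fail=0;  out ∅∪∅=∅
  n12('a'): parent n0 fail=0; on 'a' 0 → fail=0;  out ∅∪∅=∅
  n18('d'): parent n0 fail=0; on 'd' 0 → fail=0;  out ∅∪∅=∅
  n2('ca'): parent n1 fail=0; on 'a' 0 → fail=12;  out ∅∪∅=∅
  n8('ba'): parent n7 fail=0; on 'a' 0 → fail=12;  out ∅∪∅=∅
  n13('ac'): parent n12 fail=0; on 'c' 0 → fail=1;  out ∅∪∅=∅
  n19('dc'): parent n18 fail=0; on 'c' 0 → fail=1;  out {3}∪∅={3}
  n20('aa'): parent n12 fail=0; on 'a' 0 → fail=12;  out ∅∪∅=∅
  n24('bb'): parent n7 fail=0; on 'b' 0 → fail=7;  out ∅∪∅=∅
  n3('cab'): parent n2 fail=12; on 'b' 12→0 → fail=7;  out ∅∪∅=∅
  n9('bac'): parent n8 fail=12; on 'c' 12 → fail=13;  out ∅∪∅=∅
  n14('acc'): parent n13 fail=1; on 'c' 1→0 → fail=1;  out ∅∪∅=∅
  n21('aac'): parent n20 fail=12; on 'c' 12 → fail=13;  out ∅∪∅=∅
  n25('bba'): parent n24 fail=7; on 'a' 7 → fail=8;  out ∅∪∅=∅
  n4('cabb'): parent n3 fail=7; on 'b' 7 → fail=24;  out ∅∪∅=∅
  n10('baca'): parent n9 fail=13; on 'a' 13→1 → fail=2;  out ∅∪∅=∅
  n15('accc'): parent n14 fail=1; on 'c' 1→0 → fail=1;  out ∅∪∅=∅
  n22('aaca'): parent n21 fail=13; on 'a' 13→1 → fail=2;  out ∅∪∅=∅
  n26('bbaa'): parent n25 fail=8; on 'a' 8→12 → fail=20;  out {5}∪∅={5}
  n5('cabba'): parent n4 fail=24; on 'a' 24 → fail=25;  out ∅∪∅=∅
  n11('bacac'): parent n10 fail=2; on 'c' 2→12 → fail=13;  out {1}∪∅={1}
  n16('acccc'): parent n15 fail=1; on 'c' 1→0 → fail=1;  out ∅∪∅=∅
  n23('aacaa'): parent n22 fail=2; on 'a' 2→12 → fail=20;  out {4}∪∅={4}
  n6('cabbaa'): parent n5 fail=25; on 'a' 25 → fail=26;  out {0}∪{5}={0,5}
  n17('accccd'): parent n16 fail=1; on 'd' 1→0 → fail=18;  out {2}∪∅={2}

Text stream:
i=0 'd': node 0→18
i=1 'd': node 18→18 ·f
i=2 'c': node 18→19  → match P3@[1:2]
i=3 'a': node 19→2 ·f
i=4 'a': node 2→20 ·f
i=5 'c': node 20→21
i=6 'a': node 21→22
i=7 'a': node 22→23  → match P4@[3:7]
i=8 'b': node 23→7 ·f
i=9 'b': node 7→24
i=10 'a': node 24→25
i=11 'a': node 25→26  → match P5@[8:11]
i=12 'b': node 26→7 ·f
i=13 'a': node 7→8
i=14 'c': node 8→9
i=15 'a': node 9→10
i=16 'c': node 10→11  → match P1@[12:16]
i=17 'd': node 11→18 ·f
i=18 'd': node 18→18 ·f
i=19 'a': node 18→12 ·f
i=20 'c': node 12→13
i=21 'c': node 13→14
i=22 'c': node 14→15
i=23 'c': node 15→16
i=24 'd': node 16→17  → match P2@[19:24]
i=25 'a': node 17→12 ·f
i=26 'c': node 12→13
i=27 'c': node 13→14
i=28 'c': node 14→15
i=29 'c': node 15→16
i=30 'd': node 16→17  → match P2@[25:30]
i=31 'd': node 17→18 ·f
i=32 'c': node 18→19  → match P3@[31:32]
i=33 'a': node 19→2 ·f
i=34 'b': node 2→3
i=35 'a': node 3→8 ·f
i=36 'c': node 8→9
i=37 'd': node 9→18 ·f
i=38 'b': node 18→7 ·f
i=39 'b': node 7→24
i=40 'a': node 24→25

Matches: [[2,3],[7,4],[11,5],[16,1],[24,2],[30,2],[32,3]]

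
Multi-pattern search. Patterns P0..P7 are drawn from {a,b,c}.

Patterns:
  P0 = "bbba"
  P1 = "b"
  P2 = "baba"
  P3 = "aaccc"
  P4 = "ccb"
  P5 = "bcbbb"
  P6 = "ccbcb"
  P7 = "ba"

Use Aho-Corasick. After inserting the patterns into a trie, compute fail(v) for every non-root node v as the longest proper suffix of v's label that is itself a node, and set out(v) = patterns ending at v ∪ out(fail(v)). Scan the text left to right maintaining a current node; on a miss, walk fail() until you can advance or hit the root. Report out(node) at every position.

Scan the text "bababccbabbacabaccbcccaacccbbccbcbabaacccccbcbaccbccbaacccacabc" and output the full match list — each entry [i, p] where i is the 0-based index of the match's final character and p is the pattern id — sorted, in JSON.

Construct AC machine:
Trie nodes:
  n0 'ε': a→8 b→1 c→13
  n1 'b': a→5 b→2 c→16  [P1 ends]
  n2 'bb': b→3
  n3 'bbb': a→4
  n4 'bbba': ·  [P0 ends]
  n5 'ba': b→6  [P7 ends]
  n6 'bab': a→7
  n7 'baba': ·  [P2 ends]
  n8 'a': a→9
  n9 'aa': c→10
  n10 'aac': c→11
  n11 'aacc': c→12
  n12 'aaccc': ·  [P3 ends]
  n13 'c': c→14
  n14 'cc': b→15
  n15 'ccb': c→20  [P4 ends]
  n16 'bc': b→17
  n17 'bcb': b→18
  n18 'bcbb': b→19
  n19 'bcbbb': ·  [P5 ends]
  n20 'ccbc': b→21
  n21 'ccbcb': ·  [P6 ends]

BFS fail/out derivation:
  fail(1) 'b': from fail(0)=0 chase 'b': 0 ⇒ 0;  out={1}∪out(0)={1}
  fail(8) 'a': from fail(0)=0 chase 'a': 0 ⇒ 0;  out=∅∪out(0)=∅
  fail(13) 'c': from fail(0)=0 chase 'c': 0 ⇒ 0;  out=∅∪out(0)=∅
  fail(2) 'bb': from fail(1)=0 chase 'b': 0 ⇒ 1;  out=∅∪out(1)={1}
  fail(5) 'ba': from fail(1)=0 chase 'a': 0 ⇒ 8;  out={7}∪out(8)={7}
  fail(9) 'aa': from fail(8)=0 chase 'a': 0 ⇒ 8;  out=∅∪out(8)=∅
  fail(14) 'cc': from fail(13)=0 chase 'c': 0 ⇒ 13;  out=∅∪out(13)=∅
  fail(16) 'bc': from fail(1)=0 chase 'c': 0 ⇒ 13;  out=∅∪out(13)=∅
  fail(3) 'bbb': from fail(2)=1 chase 'b': 1 ⇒ 2;  out=∅∪out(2)={1}
  fail(6) 'bab': from fail(5)=8 chase 'b': 8→0 ⇒ 1;  out=∅∪out(1)={1}
  fail(10) 'aac': from fail(9)=8 chase 'c': 8→0 ⇒ 13;  out=∅∪out(13)=∅
  fail(15) 'ccb': from fail(14)=13 chase 'b': 13→0 ⇒ 1;  out={4}∪out(1)={1,4}
  fail(17) 'bcb': from fail(16)=13 chase 'b': 13→0 ⇒ 1;  out=∅∪out(1)={1}
  fail(4) 'bbba': from fail(3)=2 chase 'a': 2→1 ⇒ 5;  out={0}∪out(5)={0,7}
  fail(7) 'baba': from fail(6)=1 chase 'a': 1 ⇒ 5;  out={2}∪out(5)={2,7}
  fail(11) 'aacc': from fail(10)=13 chase 'c': 13 ⇒ 14;  out=∅∪out(14)=∅
  fail(18) 'bcbb': from fail(17)=1 chase 'b': 1 ⇒ 2;  out=∅∪out(2)={1}
  fail(20) 'ccbc': from fail(15)=1 chase 'c': 1 ⇒ 16;  out=∅∪out(16)=∅
  fail(12) 'aaccc': from fail(11)=14 chase 'c': 14→13 ⇒ 14;  out={3}∪out(14)={3}
  fail(19) 'bcbbb': from fail(18)=2 chase 'b': 2 ⇒ 3;  out={5}∪out(3)={1,5}
  fail(21) 'ccbcb': from fail(20)=16 chase 'b': 16 ⇒ 17;  out={6}∪out(17)={1,6}

Scan:
[0] read 'b'  n0⇒n1  emit P1@[0:0]
[1] read 'a'  n1⇒n5  emit P7@[0:1]
[2] read 'b'  n5⇒n6  emit P1@[2:2]
[3] read 'a'  n6⇒n7  emit P2@[0:3],P7@[2:3]
[4] read 'b'  n7⇒n6 ·f  emit P1@[4:4]
[5] read 'c'  n6⇒n16 ·f
[6] read 'c'  n16⇒n14 ·f
[7] read 'b'  n14⇒n15  emit P1@[7:7],P4@[5:7]
[8] read 'a'  n15⇒n5 ·f  emit P7@[7:8]
[9] read 'b'  n5⇒n6  emit P1@[9:9]
[10] read 'b'  n6⇒n2 ·f  emit P1@[10:10]
[11] read 'a'  n2⇒n5 ·f  emit P7@[10:11]
[12] read 'c'  n5⇒n13 ·f
[13] read 'a'  n13⇒n8 ·f
[14] read 'b'  n8⇒n1 ·f  emit P1@[14:14]
[15] read 'a'  n1⇒n5  emit P7@[14:15]
[16] read 'c'  n5⇒n13 ·f
[17] read 'c'  n13⇒n14
[18] read 'b'  n14⇒n15  emit P1@[18:18],P4@[16:18]
[19] read 'c'  n15⇒n20
[20] read 'c'  n20⇒n14 ·f
[21] read 'c'  n14⇒n14 ·f
[22] read 'a'  n14⇒n8 ·f
[23] read 'a'  n8⇒n9
[24] read 'c'  n9⇒n10
[25] read 'c'  n10⇒n11
[26] read 'c'  n11⇒n12  emit P3@[22:26]
[27] read 'b'  n12⇒n15 ·f  emit P1@[27:27],P4@[25:27]
[28] read 'b'  n15⇒n2 ·f  emit P1@[28:28]
[29] read 'c'  n2⇒n16 ·f
[30] read 'c'  n16⇒n14 ·f
[31] read 'b'  n14⇒n15  emit P1@[31:31],P4@[29:31]
[32] read 'c'  n15⇒n20
[33] read 'b'  n20⇒n21  emit P1@[33:33],P6@[29:33]
[34] read 'a'  n21⇒n5 ·f  emit P7@[33:34]
[35] read 'b'  n5⇒n6  emit P1@[35:35]
[36] read 'a'  n6⇒n7  emit P2@[33:36],P7@[35:36]
[37] read 'a'  n7⇒n9 ·f
[38] read 'c'  n9⇒n10
[39] read 'c'  n10⇒n11
[40] read 'c'  n11⇒n12  emit P3@[36:40]
[41] read 'c'  n12⇒n14 ·f
[42] read 'c'  n14⇒n14 ·f
[43] read 'b'  n14⇒n15  emit P1@[43:43],P4@[41:43]
[44] read 'c'  n15⇒n20
[45] read 'b'  n20⇒n21  emit P1@[45:45],P6@[41:45]
[46] read 'a'  n21⇒n5 ·f  emit P7@[45:46]
[47] read 'c'  n5⇒n13 ·f
[48] read 'c'  n13⇒n14
[49] read 'b'  n14⇒n15  emit P1@[49:49],P4@[47:49]
[50] read 'c'  n15⇒n20
[51] read 'c'  n20⇒n14 ·f
[52] read 'b'  n14⇒n15  emit P1@[52:52],P4@[50:52]
[53] read 'a'  n15⇒n5 ·f  emit P7@[52:53]
[54] read 'a'  n5⇒n9 ·f
[55] read 'c'  n9⇒n10
[56] read 'c'  n10⇒n11
[57] read 'c'  n11⇒n12  emit P3@[53:57]
[58] read 'a'  n12⇒n8 ·f
[59] read 'c'  n8⇒n13 ·f
[60] read 'a'  n13⇒n8 ·f
[61] read 'b'  n8⇒n1 ·f  emit P1@[61:61]
[62] read 'c'  n1⇒n16

Matches: [[0,1],[1,7],[2,1],[3,2],[3,7],[4,1],[7,1],[7,4],[8,7],[9,1],[10,1],[11,7],[14,1],[15,7],[18,1],[18,4],[26,3],[27,1],[27,4],[28,1],[31,1],[31,4],[33,1],[33,6],[34,7],[35,1],[36,2],[36,7],[40,3],[43,1],[43,4],[45,1],[45,6],[46,7],[49,1],[49,4],[52,1],[52,4],[53,7],[57,3],[61,1]]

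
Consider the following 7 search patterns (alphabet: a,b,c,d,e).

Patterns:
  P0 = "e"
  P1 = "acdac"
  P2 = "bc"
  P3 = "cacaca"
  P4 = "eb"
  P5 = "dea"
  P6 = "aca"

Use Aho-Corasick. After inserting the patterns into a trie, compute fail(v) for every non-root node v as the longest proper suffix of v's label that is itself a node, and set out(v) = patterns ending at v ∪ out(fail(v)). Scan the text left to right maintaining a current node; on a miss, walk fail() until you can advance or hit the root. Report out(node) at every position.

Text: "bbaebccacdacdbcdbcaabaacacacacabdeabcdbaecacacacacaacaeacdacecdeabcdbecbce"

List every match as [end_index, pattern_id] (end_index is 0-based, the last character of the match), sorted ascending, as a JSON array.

Construct AC machine:
Trie (insert patterns):
  n0 'ε': a→2 b→7 c→9 d→16 e→1
  n1 'e': b→15  ←P0
  n2 'a': c→3
  n3 'ac': a→19 d→4
  n4 'acd': a→5
  n5 'acda': c→6
  n6 'acdac': ·  ←P1
  n7 'b': c→8
  n8 'bc': ·  ←P2
  n9 'c': a→10
  n10 'ca': c→11
  n11 'cac': a→12
  n12 'caca': c→13
  n13 'cacac': a→14
  n14 'cacaca': ·  ←P3
  n15 'eb': ·  ←P4
  n16 'd': e→17
  n17 'de': a→18
  n18 'dea': ·  ←P5
  n19 'aca': ·  ←P6

Failure links (BFS by depth):
  n1('e'): parent n0 fail=0; on 'e' 0 → fail=0;  out {0}∪∅={0}
  n2('a'): parent n0 fail=0; on 'a' 0 → fail=0;  out ∅∪∅=∅
  n7('b'): parent n0 fail=0; on 'b' 0 → fail=0;  out ∅∪∅=∅
  n9('c'): parent n0 fail=0; on 'c' 0 → fail=0;  out ∅∪∅=∅
  n16('d'): parent n0 fail=0; on 'd' 0 → fail=0;  out ∅∪∅=∅
  n3('ac'): parent n2 fail=0; on 'c' 0 → fail=9;  out ∅∪∅=∅
  n8('bc'): parent n7 fail=0; on 'c' 0 → fail=9;  out {2}∪∅={2}
  n10('ca'): parent n9 fail=0; on 'a' 0 → fail=2;  out ∅∪∅=∅
  n15('eb'): parent n1 fail=0; on 'b' 0 → fail=7;  out {4}∪∅={4}
  n17('de'): parent n16 fail=0; on 'e' 0 → fail=1;  out ∅∪{0}={0}
  n4('acd'): parent n3 fail=9; on 'd' 9→0 → fail=16;  out ∅∪∅=∅
  n11('cac'): parent n10 fail=2; on 'c' 2 → fail=3;  out ∅∪∅=∅
  n18('dea'): parent n17 fail=1; on 'a' 1→0 → fail=2;  out {5}∪∅={5}
  n19('aca'): parent n3 fail=9; on 'a' 9 → fail=10;  out {6}∪∅={6}
  n5('acda'): parent n4 fail=16; on 'a' 16→0 → fail=2;  out ∅∪∅=∅
  n12('caca'): parent n11 fail=3; on 'a' 3 → fail=19;  out ∅∪{6}={6}
  n6('acdac'): parent n5 fail=2; on 'c' 2 → fail=3;  out {1}∪∅={1}
  n13('cacac'): parent n12 fail=19; on 'c' 19→10 → fail=11;  out ∅∪∅=∅
  n14('cacaca'): parent n13 fail=11; on 'a' 11 → fail=12;  out {3}∪{6}={3,6}

Run:
pos 0 'b': at 7
pos 1 'b': at 7 (fail-walked)
pos 2 'a': at 2 (fail-walked)
pos 3 'e': at 1 (fail-walked)  ** P0@[3:3]
pos 4 'b': at 15  ** P4@[3:4]
pos 5 'c': at 8 (fail-walked)  ** P2@[4:5]
pos 6 'c': at 9 (fail-walked)
pos 7 'a': at 10
pos 8 'c': at 11
pos 9 'd': at 4 (fail-walked)
pos 10 'a': at 5
pos 11 'c': at 6  ** P1@[7:11]
pos 12 'd': at 4 (fail-walked)
pos 13 'b': at 7 (fail-walked)
pos 14 'c': at 8  ** P2@[13:14]
pos 15 'd': at 16 (fail-walked)
pos 16 'b': at 7 (fail-walked)
pos 17 'c': at 8  ** P2@[16:17]
pos 18 'a': at 10 (fail-walked)
pos 19 'a': at 2 (fail-walked)
pos 20 'b': at 7 (fail-walked)
pos 21 'a': at 2 (fail-walked)
pos 22 'a': at 2 (fail-walked)
pos 23 'c': at 3
pos 24 'a': at 19  ** P6@[22:24]
pos 25 'c': at 11 (fail-walked)
pos 26 'a': at 12  ** P6@[24:26]
pos 27 'c': at 13
pos 28 'a': at 14  ** P3@[23:28],P6@[26:28]
pos 29 'c': at 13 (fail-walked)
pos 30 'a': at 14  ** P3@[25:30],P6@[28:30]
pos 31 'b': at 7 (fail-walked)
pos 32 'd': at 16 (fail-walked)
pos 33 'e': at 17  ** P0@[33:33]
pos 34 'a': at 18  ** P5@[32:34]
pos 35 'b': at 7 (fail-walked)
pos 36 'c': at 8  ** P2@[35:36]
pos 37 'd': at 16 (fail-walked)
pos 38 'b': at 7 (fail-walked)
pos 39 'a': at 2 (fail-walked)
pos 40 'e': at 1 (fail-walked)  ** P0@[40:40]
pos 41 'c': at 9 (fail-walked)
pos 42 'a': at 10
pos 43 'c': at 11
pos 44 'a': at 12  ** P6@[42:44]
pos 45 'c': at 13
pos 46 'a': at 14  ** P3@[41:46],P6@[44:46]
pos 47 'c': at 13 (fail-walked)
pos 48 'a': at 14  ** P3@[43:48],P6@[46:48]
pos 49 'c': at 13 (fail-walked)
pos 50 'a': at 14  ** P3@[45:50],P6@[48:50]
pos 51 'a': at 2 (fail-walked)
pos 52 'c': at 3
pos 53 'a': at 19  ** P6@[51:53]
pos 54 'e': at 1 (fail-walked)  ** P0@[54:54]
pos 55 'a': at 2 (fail-walked)
pos 56 'c': at 3
pos 57 'd': at 4
pos 58 'a': at 5
pos 59 'c': at 6  ** P1@[55:59]
pos 60 'e': at 1 (fail-walked)  ** P0@[60:60]
pos 61 'c': at 9 (fail-walked)
pos 62 'd': at 16 (fail-walked)
pos 63 'e': at 17  ** P0@[63:63]
pos 64 'a': at 18  ** P5@[62:64]
pos 65 'b': at 7 (fail-walked)
pos 66 'c': at 8  ** P2@[65:66]
pos 67 'd': at 16 (fail-walked)
pos 68 'b': at 7 (fail-walked)
pos 69 'e': at 1 (fail-walked)  ** P0@[69:69]
pos 70 'c': at 9 (fail-walked)
pos 71 'b': at 7 (fail-walked)
pos 72 'c': at 8  ** P2@[71:72]
pos 73 'e': at 1 (fail-walked)  ** P0@[73:73]

All matches (sorted): [[3,0],[4,4],[5,2],[11,1],[14,2],[17,2],[24,6],[26,6],[28,3],[28,6],[30,3],[30,6],[33,0],[34,5],[36,2],[40,0],[44,6],[46,3],[46,6],[48,3],[48,6],[50,3],[50,6],[53,6],[54,0],[59,1],[60,0],[63,0],[64,5],[66,2],[69,0],[72,2],[73,0]]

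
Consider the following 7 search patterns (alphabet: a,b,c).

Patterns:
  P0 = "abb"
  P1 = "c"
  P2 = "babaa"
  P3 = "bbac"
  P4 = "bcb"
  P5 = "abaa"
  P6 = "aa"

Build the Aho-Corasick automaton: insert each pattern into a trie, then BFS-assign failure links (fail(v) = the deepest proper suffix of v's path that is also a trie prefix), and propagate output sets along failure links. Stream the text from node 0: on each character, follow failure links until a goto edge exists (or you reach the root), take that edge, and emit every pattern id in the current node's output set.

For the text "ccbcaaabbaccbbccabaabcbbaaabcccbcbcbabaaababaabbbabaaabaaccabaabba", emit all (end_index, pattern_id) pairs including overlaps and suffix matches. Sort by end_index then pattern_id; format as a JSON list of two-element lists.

Build:
Trie nodes:
  n0 'ε': a→1 b→5 c→4
  n1 'a': a→17 b→2
  n2 'ab': a→15 b→3
  n3 'abb': ·  ←P0
  n4 'c': ·  ←P1
  n5 'b': a→6 b→10 c→13
  n6 'ba': b→7
  n7 'bab': a→8
  n8 'baba': a→9
  n9 'babaa': ·  ←P2
  n10 'bb': a→11
  n11 'bba': c→12
  n12 'bbac': ·  ←P3
  n13 'bc': b→14
  n14 'bcb': ·  ←P4
  n15 'aba': a→16
  n16 'abaa': ·  ←P5
  n17 'aa': ·  ←P6

BFS fail/out derivation:
  n1('a'): parent n0 fail=0; on 'a' 0 → fail=0;  out ∅∪∅=∅
  n4('c'): parent n0 fail=0; on 'c' 0 → fail=0;  out {1}∪∅={1}
  n5('b'): parent n0 fail=0; on 'b' 0 → fail=0;  out ∅∪∅=∅
  n2('ab'): parent n1 fail=0; on 'b' 0 → fail=5;  out ∅∪∅=∅
  n6('ba'): parent n5 fail=0; on 'a' 0 → fail=1;  out ∅∪∅=∅
  n10('bb'): parent n5 fail=0; on 'b' 0 → fail=5;  out ∅∪∅=∅
  n13('bc'): parent n5 fail=0; on 'c' 0 → fail=4;  out ∅∪{1}={1}
  n17('aa'): parent n1 fail=0; on 'a' 0 → fail=1;  out {6}∪∅={6}
  n3('abb'): parent n2 fail=5; on 'b' 5 → fail=10;  out {0}∪∅={0}
  n7('bab'): parent n6 fail=1; on 'b' 1 → fail=2;  out ∅∪∅=∅
  n11('bba'): parent n10 fail=5; on 'a' 5 → fail=6;  out ∅∪∅=∅
  n14('bcb'): parent n13 fail=4; on 'b' 4→0 → fail=5;  out {4}∪∅={4}
  n15('aba'): parent n2 fail=5; on 'a' 5 → fail=6;  out ∅∪∅=∅
  n8('baba'): parent n7 fail=2; on 'a' 2 → fail=15;  out ∅∪∅=∅
  n12('bbac'): parent n11 fail=6; on 'c' 6→1→0 → fail=4;  out {3}∪{1}={1,3}
  n16('abaa'): parent n15 fail=6; on 'a' 6→1 → fail=17;  out {5}∪{6}={5,6}
  n9('babaa'): parent n8 fail=15; on 'a' 15 → fail=16;  out {2}∪{5,6}={2,5,6}

Run:
[0] read 'c'  n0⇒n4  ** P1@[0:0]
[1] read 'c'  n4⇒n4 ·f  ** P1@[1:1]
[2] read 'b'  n4⇒n5 ·f
[3] read 'c'  n5⇒n13  ** P1@[3:3]
[4] read 'a'  n13⇒n1 ·f
[5] read 'a'  n1⇒n17  ** P6@[4:5]
[6] read 'a'  n17⇒n17 ·f  ** P6@[5:6]
[7] read 'b'  n17⇒n2 ·f
[8] read 'b'  n2⇒n3  ** P0@[6:8]
[9] read 'a'  n3⇒n11 ·f
[10] read 'c'  n11⇒n12  ** P1@[10:10],P3@[7:10]
[11] read 'c'  n12⇒n4 ·f  ** P1@[11:11]
[12] read 'b'  n4⇒n5 ·f
[13] read 'b'  n5⇒n10
[14] read 'c'  n10⇒n13 ·f  ** P1@[14:14]
[15] read 'c'  n13⇒n4 ·f  ** P1@[15:15]
[16] read 'a'  n4⇒n1 ·f
[17] read 'b'  n1⇒n2
[18] read 'a'  n2⇒n15
[19] read 'a'  n15⇒n16  ** P5@[16:19],P6@[18:19]
[20] read 'b'  n16⇒n2 ·f
[21] read 'c'  n2⇒n13 ·f  ** P1@[21:21]
[22] read 'b'  n13⇒n14  ** P4@[20:22]
[23] read 'b'  n14⇒n10 ·f
[24] read 'a'  n10⇒n11
[25] read 'a'  n11⇒n17 ·f  ** P6@[24:25]
[26] read 'a'  n17⇒n17 ·f  ** P6@[25:26]
[27] read 'b'  n17⇒n2 ·f
[28] read 'c'  n2⇒n13 ·f  ** P1@[28:28]
[29] read 'c'  n13⇒n4 ·f  ** P1@[29:29]
[30] read 'c'  n4⇒n4 ·f  ** P1@[30:30]
[31] read 'b'  n4⇒n5 ·f
[32] read 'c'  n5⇒n13  ** P1@[32:32]
[33] read 'b'  n13⇒n14  ** P4@[31:33]
[34] read 'c'  n14⇒n13 ·f  ** P1@[34:34]
[35] read 'b'  n13⇒n14  ** P4@[33:35]
[36] read 'a'  n14⇒n6 ·f
[37] read 'b'  n6⇒n7
[38] read 'a'  n7⇒n8
[39] read 'a'  n8⇒n9  ** P2@[35:39],P5@[36:39],P6@[38:39]
[40] read 'a'  n9⇒n17 ·f  ** P6@[39:40]
[41] read 'b'  n17⇒n2 ·f
[42] read 'a'  n2⇒n15
[43] read 'b'  n15⇒n7 ·f
[44] read 'a'  n7⇒n8
[45] read 'a'  n8⇒n9  ** P2@[41:45],P5@[42:45],P6@[44:45]
[46] read 'b'  n9⇒n2 ·f
[47] read 'b'  n2⇒n3  ** P0@[45:47]
[48] read 'b'  n3⇒n10 ·f
[49] read 'a'  n10⇒n11
[50] read 'b'  n11⇒n7 ·f
[51] read 'a'  n7⇒n8
[52] read 'a'  n8⇒n9  ** P2@[48:52],P5@[49:52],P6@[51:52]
[53] read 'a'  n9⇒n17 ·f  ** P6@[52:53]
[54] read 'b'  n17⇒n2 ·f
[55] read 'a'  n2⇒n15
[56] read 'a'  n15⇒n16  ** P5@[53:56],P6@[55:56]
[57] read 'c'  n16⇒n4 ·f  ** P1@[57:57]
[58] read 'c'  n4⇒n4 ·f  ** P1@[58:58]
[59] read 'a'  n4⇒n1 ·f
[60] read 'b'  n1⇒n2
[61] read 'a'  n2⇒n15
[62] read 'a'  n15⇒n16  ** P5@[59:62],P6@[61:62]
[63] read 'b'  n16⇒n2 ·f
[64] read 'b'  n2⇒n3  ** P0@[62:64]
[65] read 'a'  n3⇒n11 ·f

Result: [[0,1],[1,1],[3,1],[5,6],[6,6],[8,0],[10,1],[10,3],[11,1],[14,1],[15,1],[19,5],[19,6],[21,1],[22,4],[25,6],[26,6],[28,1],[29,1],[30,1],[32,1],[33,4],[34,1],[35,4],[39,2],[39,5],[39,6],[40,6],[45,2],[45,5],[45,6],[47,0],[52,2],[52,5],[52,6],[53,6],[56,5],[56,6],[57,1],[58,1],[62,5],[62,6],[64,0]]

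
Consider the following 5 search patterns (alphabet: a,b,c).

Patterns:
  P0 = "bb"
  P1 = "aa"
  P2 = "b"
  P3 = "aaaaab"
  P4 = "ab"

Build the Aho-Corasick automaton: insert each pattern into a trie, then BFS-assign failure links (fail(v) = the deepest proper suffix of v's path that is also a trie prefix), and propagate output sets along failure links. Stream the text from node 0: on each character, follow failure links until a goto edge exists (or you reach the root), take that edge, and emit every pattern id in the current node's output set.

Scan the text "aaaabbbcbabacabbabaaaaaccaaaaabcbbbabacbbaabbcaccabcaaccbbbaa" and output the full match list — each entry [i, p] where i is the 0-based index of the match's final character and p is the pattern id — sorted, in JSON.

Construct AC machine:
Trie (insert patterns):
  n0 'ε': a→3 b→1
  n1 'b': b→2  [P2 ends]
  n2 'bb': ·  [P0 ends]
  n3 'a': a→4 b→9
  n4 'aa': a→5  [P1 ends]
  n5 'aaa': a→6
  n6 'aaaa': a→7
  n7 'aaaaa': b→8
  n8 'aaaaab': ·  [P3 ends]
  n9 'ab': ·  [P4 ends]

Failure links (BFS by depth):
  n1('b'): parent n0 fail=0; on 'b' 0 → fail=0;  out {2}∪∅={2}
  n3('a'): parent n0 fail=0; on 'a' 0 → fail=0;  out ∅∪∅=∅
  n2('bb'): parent n1 fail=0; on 'b' 0 → fail=1;  out {0}∪{2}={0,2}
  n4('aa'): parent n3 fail=0; on 'a' 0 → fail=3;  out {1}∪∅={1}
  n9('ab'): parent n3 fail=0; on 'b' 0 → fail=1;  out {4}∪{2}={2,4}
  n5('aaa'): parent n4 fail=3; on 'a' 3 → fail=4;  out ∅∪{1}={1}
  n6('aaaa'): parent n5 fail=4; on 'a' 4 → fail=5;  out ∅∪{1}={1}
  n7('aaaaa'): parent n6 fail=5; on 'a' 5 → fail=6;  out ∅∪{1}={1}
  n8('aaaaab'): parent n7 fail=6; on 'b' 6→5→4→3 → fail=9;  out {3}∪{2,4}={2,3,4}

Scan:
[0] read 'a'  n0⇒n3
[1] read 'a'  n3⇒n4  ** P1@[0:1]
[2] read 'a'  n4⇒n5  ** P1@[1:2]
[3] read 'a'  n5⇒n6  ** P1@[2:3]
[4] read 'b'  n6⇒n9 (fail-walked)  ** P2@[4:4],P4@[3:4]
[5] read 'b'  n9⇒n2 (fail-walked)  ** P0@[4:5],P2@[5:5]
[6] read 'b'  n2⇒n2 (fail-walked)  ** P0@[5:6],P2@[6:6]
[7] read 'c'  n2⇒n0 (fail-walked)
[8] read 'b'  n0⇒n1  ** P2@[8:8]
[9] read 'a'  n1⇒n3 (fail-walked)
[10] read 'b'  n3⇒n9  ** P2@[10:10],P4@[9:10]
[11] read 'a'  n9⇒n3 (fail-walked)
[12] read 'c'  n3⇒n0 (fail-walked)
[13] read 'a'  n0⇒n3
[14] read 'b'  n3⇒n9  ** P2@[14:14],P4@[13:14]
[15] read 'b'  n9⇒n2 (fail-walked)  ** P0@[14:15],P2@[15:15]
[16] read 'a'  n2⇒n3 (fail-walked)
[17] read 'b'  n3⇒n9  ** P2@[17:17],P4@[16:17]
[18] read 'a'  n9⇒n3 (fail-walked)
[19] read 'a'  n3⇒n4  ** P1@[18:19]
[20] read 'a'  n4⇒n5  ** P1@[19:20]
[21] read 'a'  n5⇒n6  ** P1@[20:21]
[22] read 'a'  n6⇒n7  ** P1@[21:22]
[23] read 'c'  n7⇒n0 (fail-walked)
[24] read 'c'  n0⇒n0
[25] read 'a'  n0⇒n3
[26] read 'a'  n3⇒n4  ** P1@[25:26]
[27] read 'a'  n4⇒n5  ** P1@[26:27]
[28] read 'a'  n5⇒n6  ** P1@[27:28]
[29] read 'a'  n6⇒n7  ** P1@[28:29]
[30] read 'b'  n7⇒n8  ** P2@[30:30],P3@[25:30],P4@[29:30]
[31] read 'c'  n8⇒n0 (fail-walked)
[32] read 'b'  n0⇒n1  ** P2@[32:32]
[33] read 'b'  n1⇒n2  ** P0@[32:33],P2@[33:33]
[34] read 'b'  n2⇒n2 (fail-walked)  ** P0@[33:34],P2@[34:34]
[35] read 'a'  n2⇒n3 (fail-walked)
[36] read 'b'  n3⇒n9  ** P2@[36:36],P4@[35:36]
[37] read 'a'  n9⇒n3 (fail-walked)
[38] read 'c'  n3⇒n0 (fail-walked)
[39] read 'b'  n0⇒n1  ** P2@[39:39]
[40] read 'b'  n1⇒n2  ** P0@[39:40],P2@[40:40]
[41] read 'a'  n2⇒n3 (fail-walked)
[42] read 'a'  n3⇒n4  ** P1@[41:42]
[43] read 'b'  n4⇒n9 (fail-walked)  ** P2@[43:43],P4@[42:43]
[44] read 'b'  n9⇒n2 (fail-walked)  ** P0@[43:44],P2@[44:44]
[45] read 'c'  n2⇒n0 (fail-walked)
[46] read 'a'  n0⇒n3
[47] read 'c'  n3⇒n0 (fail-walked)
[48] read 'c'  n0⇒n0
[49] read 'a'  n0⇒n3
[50] read 'b'  n3⇒n9  ** P2@[50:50],P4@[49:50]
[51] read 'c'  n9⇒n0 (fail-walked)
[52] read 'a'  n0⇒n3
[53] read 'a'  n3⇒n4  ** P1@[52:53]
[54] read 'c'  n4⇒n0 (fail-walked)
[55] read 'c'  n0⇒n0
[56] read 'b'  n0⇒n1  ** P2@[56:56]
[57] read 'b'  n1⇒n2  ** P0@[56:57],P2@[57:57]
[58] read 'b'  n2⇒n2 (fail-walked)  ** P0@[57:58],P2@[58:58]
[59] read 'a'  n2⇒n3 (fail-walked)
[60] read 'a'  n3⇒n4  ** P1@[59:60]

Matches: [[1,1],[2,1],[3,1],[4,2],[4,4],[5,0],[5,2],[6,0],[6,2],[8,2],[10,2],[10,4],[14,2],[14,4],[15,0],[15,2],[17,2],[17,4],[19,1],[20,1],[21,1],[22,1],[26,1],[27,1],[28,1],[29,1],[30,2],[30,3],[30,4],[32,2],[33,0],[33,2],[34,0],[34,2],[36,2],[36,4],[39,2],[40,0],[40,2],[42,1],[43,2],[43,4],[44,0],[44,2],[50,2],[50,4],[53,1],[56,2],[57,0],[57,2],[58,0],[58,2],[60,1]]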